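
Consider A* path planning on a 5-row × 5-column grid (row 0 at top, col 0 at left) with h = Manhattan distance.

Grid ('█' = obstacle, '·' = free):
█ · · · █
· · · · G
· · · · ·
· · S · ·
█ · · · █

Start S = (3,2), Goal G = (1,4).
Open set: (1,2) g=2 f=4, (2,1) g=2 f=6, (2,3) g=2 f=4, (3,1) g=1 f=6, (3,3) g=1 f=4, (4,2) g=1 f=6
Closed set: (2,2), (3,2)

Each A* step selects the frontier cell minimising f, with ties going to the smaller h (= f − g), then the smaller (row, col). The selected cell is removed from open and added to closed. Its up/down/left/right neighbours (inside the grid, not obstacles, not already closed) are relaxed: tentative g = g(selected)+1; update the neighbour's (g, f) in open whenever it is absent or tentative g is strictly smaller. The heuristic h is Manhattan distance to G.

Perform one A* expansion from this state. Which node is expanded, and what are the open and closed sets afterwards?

step 1: expand (1,2) (f=4, h=2) → closed; open now [(0,2) g=3 f=6, (1,1) g=3 f=6, (1,3) g=3 f=4, (2,1) g=2 f=6, (2,3) g=2 f=4, (3,1) g=1 f=6, (3,3) g=1 f=4, (4,2) g=1 f=6]

expanded=(1,2); open=[(0,2) g=3 f=6, (1,1) g=3 f=6, (1,3) g=3 f=4, (2,1) g=2 f=6, (2,3) g=2 f=4, (3,1) g=1 f=6, (3,3) g=1 f=4, (4,2) g=1 f=6]; closed=[(1,2), (2,2), (3,2)]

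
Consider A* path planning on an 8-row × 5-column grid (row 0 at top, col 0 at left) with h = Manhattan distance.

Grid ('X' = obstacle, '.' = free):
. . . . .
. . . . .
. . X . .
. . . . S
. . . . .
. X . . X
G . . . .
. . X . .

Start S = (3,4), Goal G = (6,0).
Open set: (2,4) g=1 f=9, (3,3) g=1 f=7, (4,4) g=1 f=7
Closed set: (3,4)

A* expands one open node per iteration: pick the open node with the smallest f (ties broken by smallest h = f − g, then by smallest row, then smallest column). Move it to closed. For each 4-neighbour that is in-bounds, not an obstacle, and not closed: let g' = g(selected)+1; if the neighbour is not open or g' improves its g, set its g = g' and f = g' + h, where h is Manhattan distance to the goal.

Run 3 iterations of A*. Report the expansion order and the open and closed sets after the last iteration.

step 1: expand (3,3) (f=7, h=6) → closed; open now [(2,3) g=2 f=9, (2,4) g=1 f=9, (3,2) g=2 f=7, (4,3) g=2 f=7, (4,4) g=1 f=7]
step 2: expand (3,2) (f=7, h=5) → closed; open now [(2,3) g=2 f=9, (2,4) g=1 f=9, (3,1) g=3 f=7, (4,2) g=3 f=7, (4,3) g=2 f=7, (4,4) g=1 f=7]
step 3: expand (3,1) (f=7, h=4) → closed; open now [(2,1) g=4 f=9, (2,3) g=2 f=9, (2,4) g=1 f=9, (3,0) g=4 f=7, (4,1) g=4 f=7, (4,2) g=3 f=7, (4,3) g=2 f=7, (4,4) g=1 f=7]

order=[(3,3) → (3,2) → (3,1)]; open=[(2,1) g=4 f=9, (2,3) g=2 f=9, (2,4) g=1 f=9, (3,0) g=4 f=7, (4,1) g=4 f=7, (4,2) g=3 f=7, (4,3) g=2 f=7, (4,4) g=1 f=7]; closed=[(3,1), (3,2), (3,3), (3,4)]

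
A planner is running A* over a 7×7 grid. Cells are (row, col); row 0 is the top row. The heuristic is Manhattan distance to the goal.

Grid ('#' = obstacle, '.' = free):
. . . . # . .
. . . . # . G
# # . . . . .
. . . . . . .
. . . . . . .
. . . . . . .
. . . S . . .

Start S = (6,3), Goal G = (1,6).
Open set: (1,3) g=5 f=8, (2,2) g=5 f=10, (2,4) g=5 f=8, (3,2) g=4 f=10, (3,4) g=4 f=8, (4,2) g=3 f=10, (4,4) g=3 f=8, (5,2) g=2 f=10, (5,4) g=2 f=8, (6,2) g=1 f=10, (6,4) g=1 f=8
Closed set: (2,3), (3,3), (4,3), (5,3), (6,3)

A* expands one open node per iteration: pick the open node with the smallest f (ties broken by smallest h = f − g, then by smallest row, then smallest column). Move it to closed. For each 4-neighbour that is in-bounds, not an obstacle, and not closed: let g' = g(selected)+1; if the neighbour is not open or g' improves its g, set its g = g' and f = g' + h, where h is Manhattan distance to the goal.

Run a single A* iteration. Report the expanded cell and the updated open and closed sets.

step 1: expand (1,3) (f=8, h=3) → closed; open now [(0,3) g=6 f=10, (1,2) g=6 f=10, (2,2) g=5 f=10, (2,4) g=5 f=8, (3,2) g=4 f=10, (3,4) g=4 f=8, (4,2) g=3 f=10, (4,4) g=3 f=8, (5,2) g=2 f=10, (5,4) g=2 f=8, (6,2) g=1 f=10, (6,4) g=1 f=8]

expanded=(1,3); open=[(0,3) g=6 f=10, (1,2) g=6 f=10, (2,2) g=5 f=10, (2,4) g=5 f=8, (3,2) g=4 f=10, (3,4) g=4 f=8, (4,2) g=3 f=10, (4,4) g=3 f=8, (5,2) g=2 f=10, (5,4) g=2 f=8, (6,2) g=1 f=10, (6,4) g=1 f=8]; closed=[(1,3), (2,3), (3,3), (4,3), (5,3), (6,3)]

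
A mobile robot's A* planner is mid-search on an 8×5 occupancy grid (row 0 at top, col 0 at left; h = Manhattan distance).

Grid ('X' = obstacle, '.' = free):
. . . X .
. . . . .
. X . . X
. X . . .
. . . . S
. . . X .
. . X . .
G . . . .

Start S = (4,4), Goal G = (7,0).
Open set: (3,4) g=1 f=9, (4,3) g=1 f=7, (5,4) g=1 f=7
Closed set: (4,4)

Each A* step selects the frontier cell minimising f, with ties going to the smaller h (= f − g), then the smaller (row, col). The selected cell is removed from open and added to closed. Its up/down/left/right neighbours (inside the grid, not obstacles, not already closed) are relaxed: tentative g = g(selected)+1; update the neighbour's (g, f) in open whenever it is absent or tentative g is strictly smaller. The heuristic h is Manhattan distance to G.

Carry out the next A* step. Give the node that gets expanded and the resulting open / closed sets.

expanded=(4,3); open=[(3,3) g=2 f=9, (3,4) g=1 f=9, (4,2) g=2 f=7, (5,4) g=1 f=7]; closed=[(4,3), (4,4)]

step 1: expand (4,3) (f=7, h=6) → closed; open now [(3,3) g=2 f=9, (3,4) g=1 f=9, (4,2) g=2 f=7, (5,4) g=1 f=7]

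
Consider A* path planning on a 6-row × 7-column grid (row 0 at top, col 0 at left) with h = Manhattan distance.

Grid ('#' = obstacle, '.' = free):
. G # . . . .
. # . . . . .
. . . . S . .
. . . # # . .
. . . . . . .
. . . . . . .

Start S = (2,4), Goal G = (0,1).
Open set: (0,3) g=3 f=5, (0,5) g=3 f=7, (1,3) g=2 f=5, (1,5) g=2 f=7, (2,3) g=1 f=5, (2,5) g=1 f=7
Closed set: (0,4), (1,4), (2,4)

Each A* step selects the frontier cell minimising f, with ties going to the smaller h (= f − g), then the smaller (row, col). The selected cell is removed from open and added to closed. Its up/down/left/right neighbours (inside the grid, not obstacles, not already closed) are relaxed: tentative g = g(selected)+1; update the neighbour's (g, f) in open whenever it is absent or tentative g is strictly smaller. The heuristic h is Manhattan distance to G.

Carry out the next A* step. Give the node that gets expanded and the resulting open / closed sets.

expanded=(0,3); open=[(0,5) g=3 f=7, (1,3) g=2 f=5, (1,5) g=2 f=7, (2,3) g=1 f=5, (2,5) g=1 f=7]; closed=[(0,3), (0,4), (1,4), (2,4)]

step 1: expand (0,3) (f=5, h=2) → closed; open now [(0,5) g=3 f=7, (1,3) g=2 f=5, (1,5) g=2 f=7, (2,3) g=1 f=5, (2,5) g=1 f=7]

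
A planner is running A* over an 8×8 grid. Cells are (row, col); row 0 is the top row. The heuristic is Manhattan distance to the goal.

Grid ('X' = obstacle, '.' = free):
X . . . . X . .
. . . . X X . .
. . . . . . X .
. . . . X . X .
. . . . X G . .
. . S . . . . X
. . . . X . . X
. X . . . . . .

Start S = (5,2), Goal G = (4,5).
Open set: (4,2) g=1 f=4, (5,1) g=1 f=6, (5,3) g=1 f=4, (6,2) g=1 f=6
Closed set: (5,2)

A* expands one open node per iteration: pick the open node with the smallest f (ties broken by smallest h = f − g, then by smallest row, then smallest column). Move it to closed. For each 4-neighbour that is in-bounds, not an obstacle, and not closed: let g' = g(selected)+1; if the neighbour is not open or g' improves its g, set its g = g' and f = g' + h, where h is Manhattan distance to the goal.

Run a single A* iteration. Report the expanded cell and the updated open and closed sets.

step 1: expand (4,2) (f=4, h=3) → closed; open now [(3,2) g=2 f=6, (4,1) g=2 f=6, (4,3) g=2 f=4, (5,1) g=1 f=6, (5,3) g=1 f=4, (6,2) g=1 f=6]

expanded=(4,2); open=[(3,2) g=2 f=6, (4,1) g=2 f=6, (4,3) g=2 f=4, (5,1) g=1 f=6, (5,3) g=1 f=4, (6,2) g=1 f=6]; closed=[(4,2), (5,2)]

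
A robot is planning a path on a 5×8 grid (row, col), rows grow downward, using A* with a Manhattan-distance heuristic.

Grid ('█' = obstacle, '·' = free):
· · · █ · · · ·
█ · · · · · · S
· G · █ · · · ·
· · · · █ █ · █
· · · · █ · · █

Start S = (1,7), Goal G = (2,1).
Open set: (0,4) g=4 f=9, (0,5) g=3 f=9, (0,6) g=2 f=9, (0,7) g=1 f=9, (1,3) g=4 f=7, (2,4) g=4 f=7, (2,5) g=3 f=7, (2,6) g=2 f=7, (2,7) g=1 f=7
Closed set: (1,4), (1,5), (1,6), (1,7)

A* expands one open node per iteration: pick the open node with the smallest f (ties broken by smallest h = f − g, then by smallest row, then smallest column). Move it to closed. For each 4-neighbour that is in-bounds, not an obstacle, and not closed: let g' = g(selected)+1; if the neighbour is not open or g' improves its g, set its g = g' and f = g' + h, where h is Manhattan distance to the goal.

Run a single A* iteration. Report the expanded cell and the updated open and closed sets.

step 1: expand (1,3) (f=7, h=3) → closed; open now [(0,4) g=4 f=9, (0,5) g=3 f=9, (0,6) g=2 f=9, (0,7) g=1 f=9, (1,2) g=5 f=7, (2,4) g=4 f=7, (2,5) g=3 f=7, (2,6) g=2 f=7, (2,7) g=1 f=7]

expanded=(1,3); open=[(0,4) g=4 f=9, (0,5) g=3 f=9, (0,6) g=2 f=9, (0,7) g=1 f=9, (1,2) g=5 f=7, (2,4) g=4 f=7, (2,5) g=3 f=7, (2,6) g=2 f=7, (2,7) g=1 f=7]; closed=[(1,3), (1,4), (1,5), (1,6), (1,7)]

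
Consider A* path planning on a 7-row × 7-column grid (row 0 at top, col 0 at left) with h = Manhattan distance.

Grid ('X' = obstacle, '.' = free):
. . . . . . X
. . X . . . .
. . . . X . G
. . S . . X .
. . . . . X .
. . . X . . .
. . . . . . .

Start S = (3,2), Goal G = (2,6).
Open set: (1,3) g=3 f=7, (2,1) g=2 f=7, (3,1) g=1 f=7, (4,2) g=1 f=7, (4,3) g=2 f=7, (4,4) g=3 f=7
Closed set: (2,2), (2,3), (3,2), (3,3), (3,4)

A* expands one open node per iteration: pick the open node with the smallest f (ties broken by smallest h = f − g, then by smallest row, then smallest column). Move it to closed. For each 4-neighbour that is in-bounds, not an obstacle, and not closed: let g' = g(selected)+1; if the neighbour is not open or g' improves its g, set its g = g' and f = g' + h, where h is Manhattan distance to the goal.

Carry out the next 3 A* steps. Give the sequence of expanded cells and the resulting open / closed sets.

step 1: expand (1,3) (f=7, h=4) → closed; open now [(0,3) g=4 f=9, (1,4) g=4 f=7, (2,1) g=2 f=7, (3,1) g=1 f=7, (4,2) g=1 f=7, (4,3) g=2 f=7, (4,4) g=3 f=7]
step 2: expand (1,4) (f=7, h=3) → closed; open now [(0,3) g=4 f=9, (0,4) g=5 f=9, (1,5) g=5 f=7, (2,1) g=2 f=7, (3,1) g=1 f=7, (4,2) g=1 f=7, (4,3) g=2 f=7, (4,4) g=3 f=7]
step 3: expand (1,5) (f=7, h=2) → closed; open now [(0,3) g=4 f=9, (0,4) g=5 f=9, (0,5) g=6 f=9, (1,6) g=6 f=7, (2,1) g=2 f=7, (2,5) g=6 f=7, (3,1) g=1 f=7, (4,2) g=1 f=7, (4,3) g=2 f=7, (4,4) g=3 f=7]

order=[(1,3) → (1,4) → (1,5)]; open=[(0,3) g=4 f=9, (0,4) g=5 f=9, (0,5) g=6 f=9, (1,6) g=6 f=7, (2,1) g=2 f=7, (2,5) g=6 f=7, (3,1) g=1 f=7, (4,2) g=1 f=7, (4,3) g=2 f=7, (4,4) g=3 f=7]; closed=[(1,3), (1,4), (1,5), (2,2), (2,3), (3,2), (3,3), (3,4)]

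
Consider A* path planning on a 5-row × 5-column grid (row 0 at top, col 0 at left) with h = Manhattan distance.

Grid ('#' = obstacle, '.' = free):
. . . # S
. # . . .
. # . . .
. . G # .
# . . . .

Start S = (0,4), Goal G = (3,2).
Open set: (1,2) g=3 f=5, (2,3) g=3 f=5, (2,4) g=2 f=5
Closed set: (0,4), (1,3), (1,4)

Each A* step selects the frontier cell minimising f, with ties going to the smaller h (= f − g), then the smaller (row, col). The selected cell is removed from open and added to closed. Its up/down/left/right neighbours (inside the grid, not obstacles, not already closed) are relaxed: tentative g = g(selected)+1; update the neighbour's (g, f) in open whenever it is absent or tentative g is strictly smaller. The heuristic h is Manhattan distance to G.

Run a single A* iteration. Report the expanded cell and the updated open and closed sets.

step 1: expand (1,2) (f=5, h=2) → closed; open now [(0,2) g=4 f=7, (2,2) g=4 f=5, (2,3) g=3 f=5, (2,4) g=2 f=5]

expanded=(1,2); open=[(0,2) g=4 f=7, (2,2) g=4 f=5, (2,3) g=3 f=5, (2,4) g=2 f=5]; closed=[(0,4), (1,2), (1,3), (1,4)]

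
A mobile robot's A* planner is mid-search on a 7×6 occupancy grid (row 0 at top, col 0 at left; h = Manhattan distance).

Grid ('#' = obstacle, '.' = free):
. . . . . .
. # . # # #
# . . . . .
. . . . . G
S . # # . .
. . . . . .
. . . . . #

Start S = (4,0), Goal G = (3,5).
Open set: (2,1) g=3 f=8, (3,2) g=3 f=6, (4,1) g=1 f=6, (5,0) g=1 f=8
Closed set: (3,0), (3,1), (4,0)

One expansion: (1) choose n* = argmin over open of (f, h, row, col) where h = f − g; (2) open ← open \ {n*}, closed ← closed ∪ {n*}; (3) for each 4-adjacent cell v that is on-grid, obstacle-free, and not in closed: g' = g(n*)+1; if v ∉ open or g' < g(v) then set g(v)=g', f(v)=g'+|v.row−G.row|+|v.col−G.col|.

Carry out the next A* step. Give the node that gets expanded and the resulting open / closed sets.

expanded=(3,2); open=[(2,1) g=3 f=8, (2,2) g=4 f=8, (3,3) g=4 f=6, (4,1) g=1 f=6, (5,0) g=1 f=8]; closed=[(3,0), (3,1), (3,2), (4,0)]

step 1: expand (3,2) (f=6, h=3) → closed; open now [(2,1) g=3 f=8, (2,2) g=4 f=8, (3,3) g=4 f=6, (4,1) g=1 f=6, (5,0) g=1 f=8]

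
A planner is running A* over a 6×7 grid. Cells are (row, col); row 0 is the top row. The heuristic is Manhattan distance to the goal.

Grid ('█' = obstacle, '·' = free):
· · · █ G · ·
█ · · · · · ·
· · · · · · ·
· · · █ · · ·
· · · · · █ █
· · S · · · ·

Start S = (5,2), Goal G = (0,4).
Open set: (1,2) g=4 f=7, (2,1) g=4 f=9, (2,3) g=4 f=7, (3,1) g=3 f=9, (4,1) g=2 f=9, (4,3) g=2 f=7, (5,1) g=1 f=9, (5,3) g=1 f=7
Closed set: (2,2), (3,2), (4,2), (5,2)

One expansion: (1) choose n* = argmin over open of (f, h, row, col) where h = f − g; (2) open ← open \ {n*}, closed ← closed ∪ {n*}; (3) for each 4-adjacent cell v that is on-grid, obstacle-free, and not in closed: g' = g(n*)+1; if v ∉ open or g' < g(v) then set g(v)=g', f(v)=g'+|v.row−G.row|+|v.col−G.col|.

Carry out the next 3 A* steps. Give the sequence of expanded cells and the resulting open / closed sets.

order=[(1,2) → (0,2) → (1,3)]; open=[(0,1) g=6 f=9, (1,1) g=5 f=9, (1,4) g=6 f=7, (2,1) g=4 f=9, (2,3) g=4 f=7, (3,1) g=3 f=9, (4,1) g=2 f=9, (4,3) g=2 f=7, (5,1) g=1 f=9, (5,3) g=1 f=7]; closed=[(0,2), (1,2), (1,3), (2,2), (3,2), (4,2), (5,2)]

step 1: expand (1,2) (f=7, h=3) → closed; open now [(0,2) g=5 f=7, (1,1) g=5 f=9, (1,3) g=5 f=7, (2,1) g=4 f=9, (2,3) g=4 f=7, (3,1) g=3 f=9, (4,1) g=2 f=9, (4,3) g=2 f=7, (5,1) g=1 f=9, (5,3) g=1 f=7]
step 2: expand (0,2) (f=7, h=2) → closed; open now [(0,1) g=6 f=9, (1,1) g=5 f=9, (1,3) g=5 f=7, (2,1) g=4 f=9, (2,3) g=4 f=7, (3,1) g=3 f=9, (4,1) g=2 f=9, (4,3) g=2 f=7, (5,1) g=1 f=9, (5,3) g=1 f=7]
step 3: expand (1,3) (f=7, h=2) → closed; open now [(0,1) g=6 f=9, (1,1) g=5 f=9, (1,4) g=6 f=7, (2,1) g=4 f=9, (2,3) g=4 f=7, (3,1) g=3 f=9, (4,1) g=2 f=9, (4,3) g=2 f=7, (5,1) g=1 f=9, (5,3) g=1 f=7]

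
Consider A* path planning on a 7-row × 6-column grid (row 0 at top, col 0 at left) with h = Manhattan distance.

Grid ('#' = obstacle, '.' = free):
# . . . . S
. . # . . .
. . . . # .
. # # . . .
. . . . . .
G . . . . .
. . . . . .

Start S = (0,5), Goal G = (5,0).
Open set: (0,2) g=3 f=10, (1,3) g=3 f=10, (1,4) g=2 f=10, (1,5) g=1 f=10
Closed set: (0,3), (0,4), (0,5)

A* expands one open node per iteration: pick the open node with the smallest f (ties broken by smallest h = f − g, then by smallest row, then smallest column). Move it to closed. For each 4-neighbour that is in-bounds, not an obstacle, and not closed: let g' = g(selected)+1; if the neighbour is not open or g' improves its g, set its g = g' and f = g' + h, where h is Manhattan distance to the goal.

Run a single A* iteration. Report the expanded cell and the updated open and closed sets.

expanded=(0,2); open=[(0,1) g=4 f=10, (1,3) g=3 f=10, (1,4) g=2 f=10, (1,5) g=1 f=10]; closed=[(0,2), (0,3), (0,4), (0,5)]

step 1: expand (0,2) (f=10, h=7) → closed; open now [(0,1) g=4 f=10, (1,3) g=3 f=10, (1,4) g=2 f=10, (1,5) g=1 f=10]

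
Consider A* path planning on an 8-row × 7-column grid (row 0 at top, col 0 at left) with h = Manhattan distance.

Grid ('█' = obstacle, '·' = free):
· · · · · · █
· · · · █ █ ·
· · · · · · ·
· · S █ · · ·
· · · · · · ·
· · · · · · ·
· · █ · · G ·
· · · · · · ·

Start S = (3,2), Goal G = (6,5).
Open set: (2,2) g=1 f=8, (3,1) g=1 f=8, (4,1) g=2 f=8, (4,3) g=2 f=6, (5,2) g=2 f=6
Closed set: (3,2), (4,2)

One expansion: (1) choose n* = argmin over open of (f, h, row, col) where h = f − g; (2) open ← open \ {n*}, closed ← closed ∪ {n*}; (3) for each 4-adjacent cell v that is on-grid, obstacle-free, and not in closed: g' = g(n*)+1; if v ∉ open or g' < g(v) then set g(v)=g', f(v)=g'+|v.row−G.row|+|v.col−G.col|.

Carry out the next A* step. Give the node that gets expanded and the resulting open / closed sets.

step 1: expand (4,3) (f=6, h=4) → closed; open now [(2,2) g=1 f=8, (3,1) g=1 f=8, (4,1) g=2 f=8, (4,4) g=3 f=6, (5,2) g=2 f=6, (5,3) g=3 f=6]

expanded=(4,3); open=[(2,2) g=1 f=8, (3,1) g=1 f=8, (4,1) g=2 f=8, (4,4) g=3 f=6, (5,2) g=2 f=6, (5,3) g=3 f=6]; closed=[(3,2), (4,2), (4,3)]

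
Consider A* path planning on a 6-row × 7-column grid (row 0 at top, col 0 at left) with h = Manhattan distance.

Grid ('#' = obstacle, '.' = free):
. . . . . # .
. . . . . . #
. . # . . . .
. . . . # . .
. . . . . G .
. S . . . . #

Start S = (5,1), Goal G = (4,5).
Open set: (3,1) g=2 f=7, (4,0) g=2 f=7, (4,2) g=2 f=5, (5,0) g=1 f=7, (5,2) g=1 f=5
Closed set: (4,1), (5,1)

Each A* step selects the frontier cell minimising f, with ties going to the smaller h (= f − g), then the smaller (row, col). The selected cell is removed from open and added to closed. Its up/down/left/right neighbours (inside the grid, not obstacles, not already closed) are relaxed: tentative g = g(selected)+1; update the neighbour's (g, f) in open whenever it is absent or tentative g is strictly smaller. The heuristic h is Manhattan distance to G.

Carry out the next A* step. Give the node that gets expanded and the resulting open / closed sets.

step 1: expand (4,2) (f=5, h=3) → closed; open now [(3,1) g=2 f=7, (3,2) g=3 f=7, (4,0) g=2 f=7, (4,3) g=3 f=5, (5,0) g=1 f=7, (5,2) g=1 f=5]

expanded=(4,2); open=[(3,1) g=2 f=7, (3,2) g=3 f=7, (4,0) g=2 f=7, (4,3) g=3 f=5, (5,0) g=1 f=7, (5,2) g=1 f=5]; closed=[(4,1), (4,2), (5,1)]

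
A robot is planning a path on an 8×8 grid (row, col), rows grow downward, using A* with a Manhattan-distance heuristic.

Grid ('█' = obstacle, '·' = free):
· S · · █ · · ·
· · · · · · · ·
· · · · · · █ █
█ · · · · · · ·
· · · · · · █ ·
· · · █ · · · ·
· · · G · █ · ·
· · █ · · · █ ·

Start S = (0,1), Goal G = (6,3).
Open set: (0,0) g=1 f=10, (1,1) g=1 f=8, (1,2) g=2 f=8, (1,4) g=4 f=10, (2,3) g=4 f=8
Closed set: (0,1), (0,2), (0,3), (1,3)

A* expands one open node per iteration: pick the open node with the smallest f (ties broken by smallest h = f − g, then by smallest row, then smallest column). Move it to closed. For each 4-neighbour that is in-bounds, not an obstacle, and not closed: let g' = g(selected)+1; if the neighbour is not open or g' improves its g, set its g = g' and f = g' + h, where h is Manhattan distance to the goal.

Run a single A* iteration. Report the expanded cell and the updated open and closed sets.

step 1: expand (2,3) (f=8, h=4) → closed; open now [(0,0) g=1 f=10, (1,1) g=1 f=8, (1,2) g=2 f=8, (1,4) g=4 f=10, (2,2) g=5 f=10, (2,4) g=5 f=10, (3,3) g=5 f=8]

expanded=(2,3); open=[(0,0) g=1 f=10, (1,1) g=1 f=8, (1,2) g=2 f=8, (1,4) g=4 f=10, (2,2) g=5 f=10, (2,4) g=5 f=10, (3,3) g=5 f=8]; closed=[(0,1), (0,2), (0,3), (1,3), (2,3)]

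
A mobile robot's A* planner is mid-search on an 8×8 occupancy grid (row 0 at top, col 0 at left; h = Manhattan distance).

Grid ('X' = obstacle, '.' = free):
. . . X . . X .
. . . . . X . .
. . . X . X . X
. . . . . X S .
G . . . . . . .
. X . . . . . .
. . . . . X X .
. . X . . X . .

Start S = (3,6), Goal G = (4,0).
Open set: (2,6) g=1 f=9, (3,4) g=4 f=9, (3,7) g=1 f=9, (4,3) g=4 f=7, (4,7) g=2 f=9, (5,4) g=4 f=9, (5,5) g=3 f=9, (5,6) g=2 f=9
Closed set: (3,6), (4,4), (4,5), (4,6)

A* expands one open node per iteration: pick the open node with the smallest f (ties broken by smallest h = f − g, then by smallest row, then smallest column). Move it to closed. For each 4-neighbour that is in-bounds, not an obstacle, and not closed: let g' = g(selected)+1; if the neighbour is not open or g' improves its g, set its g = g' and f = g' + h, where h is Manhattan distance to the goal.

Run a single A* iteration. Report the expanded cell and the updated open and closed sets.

expanded=(4,3); open=[(2,6) g=1 f=9, (3,3) g=5 f=9, (3,4) g=4 f=9, (3,7) g=1 f=9, (4,2) g=5 f=7, (4,7) g=2 f=9, (5,3) g=5 f=9, (5,4) g=4 f=9, (5,5) g=3 f=9, (5,6) g=2 f=9]; closed=[(3,6), (4,3), (4,4), (4,5), (4,6)]

step 1: expand (4,3) (f=7, h=3) → closed; open now [(2,6) g=1 f=9, (3,3) g=5 f=9, (3,4) g=4 f=9, (3,7) g=1 f=9, (4,2) g=5 f=7, (4,7) g=2 f=9, (5,3) g=5 f=9, (5,4) g=4 f=9, (5,5) g=3 f=9, (5,6) g=2 f=9]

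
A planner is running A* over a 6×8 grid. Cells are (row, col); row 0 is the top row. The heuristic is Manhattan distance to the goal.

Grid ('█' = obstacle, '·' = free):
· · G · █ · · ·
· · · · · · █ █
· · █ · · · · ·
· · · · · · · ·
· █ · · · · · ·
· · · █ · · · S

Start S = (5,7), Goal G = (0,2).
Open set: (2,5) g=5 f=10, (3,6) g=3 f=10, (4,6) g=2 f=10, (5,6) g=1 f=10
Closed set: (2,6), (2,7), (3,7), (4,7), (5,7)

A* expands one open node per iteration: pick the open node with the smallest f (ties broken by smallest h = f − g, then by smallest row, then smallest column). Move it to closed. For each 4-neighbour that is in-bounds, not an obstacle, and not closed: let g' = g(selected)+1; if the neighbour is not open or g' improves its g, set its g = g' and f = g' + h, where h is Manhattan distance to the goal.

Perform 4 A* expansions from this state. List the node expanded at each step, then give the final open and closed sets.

step 1: expand (2,5) (f=10, h=5) → closed; open now [(1,5) g=6 f=10, (2,4) g=6 f=10, (3,5) g=6 f=12, (3,6) g=3 f=10, (4,6) g=2 f=10, (5,6) g=1 f=10]
step 2: expand (1,5) (f=10, h=4) → closed; open now [(0,5) g=7 f=10, (1,4) g=7 f=10, (2,4) g=6 f=10, (3,5) g=6 f=12, (3,6) g=3 f=10, (4,6) g=2 f=10, (5,6) g=1 f=10]
step 3: expand (0,5) (f=10, h=3) → closed; open now [(0,6) g=8 f=12, (1,4) g=7 f=10, (2,4) g=6 f=10, (3,5) g=6 f=12, (3,6) g=3 f=10, (4,6) g=2 f=10, (5,6) g=1 f=10]
step 4: expand (1,4) (f=10, h=3) → closed; open now [(0,6) g=8 f=12, (1,3) g=8 f=10, (2,4) g=6 f=10, (3,5) g=6 f=12, (3,6) g=3 f=10, (4,6) g=2 f=10, (5,6) g=1 f=10]

order=[(2,5) → (1,5) → (0,5) → (1,4)]; open=[(0,6) g=8 f=12, (1,3) g=8 f=10, (2,4) g=6 f=10, (3,5) g=6 f=12, (3,6) g=3 f=10, (4,6) g=2 f=10, (5,6) g=1 f=10]; closed=[(0,5), (1,4), (1,5), (2,5), (2,6), (2,7), (3,7), (4,7), (5,7)]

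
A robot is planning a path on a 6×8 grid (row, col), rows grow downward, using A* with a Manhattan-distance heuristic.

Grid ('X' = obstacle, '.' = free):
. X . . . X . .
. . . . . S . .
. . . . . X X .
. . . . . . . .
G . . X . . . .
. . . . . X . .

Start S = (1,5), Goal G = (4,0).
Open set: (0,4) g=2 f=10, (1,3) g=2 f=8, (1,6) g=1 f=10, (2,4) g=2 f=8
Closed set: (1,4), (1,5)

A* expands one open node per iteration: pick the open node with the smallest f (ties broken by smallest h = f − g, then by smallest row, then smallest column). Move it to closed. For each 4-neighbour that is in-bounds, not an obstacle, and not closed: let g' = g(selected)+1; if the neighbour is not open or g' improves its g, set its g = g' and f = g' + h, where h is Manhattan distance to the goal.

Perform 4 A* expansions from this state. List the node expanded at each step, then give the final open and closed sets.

order=[(1,3) → (1,2) → (1,1) → (1,0)]; open=[(0,0) g=6 f=10, (0,2) g=4 f=10, (0,3) g=3 f=10, (0,4) g=2 f=10, (1,6) g=1 f=10, (2,0) g=6 f=8, (2,1) g=5 f=8, (2,2) g=4 f=8, (2,3) g=3 f=8, (2,4) g=2 f=8]; closed=[(1,0), (1,1), (1,2), (1,3), (1,4), (1,5)]

step 1: expand (1,3) (f=8, h=6) → closed; open now [(0,3) g=3 f=10, (0,4) g=2 f=10, (1,2) g=3 f=8, (1,6) g=1 f=10, (2,3) g=3 f=8, (2,4) g=2 f=8]
step 2: expand (1,2) (f=8, h=5) → closed; open now [(0,2) g=4 f=10, (0,3) g=3 f=10, (0,4) g=2 f=10, (1,1) g=4 f=8, (1,6) g=1 f=10, (2,2) g=4 f=8, (2,3) g=3 f=8, (2,4) g=2 f=8]
step 3: expand (1,1) (f=8, h=4) → closed; open now [(0,2) g=4 f=10, (0,3) g=3 f=10, (0,4) g=2 f=10, (1,0) g=5 f=8, (1,6) g=1 f=10, (2,1) g=5 f=8, (2,2) g=4 f=8, (2,3) g=3 f=8, (2,4) g=2 f=8]
step 4: expand (1,0) (f=8, h=3) → closed; open now [(0,0) g=6 f=10, (0,2) g=4 f=10, (0,3) g=3 f=10, (0,4) g=2 f=10, (1,6) g=1 f=10, (2,0) g=6 f=8, (2,1) g=5 f=8, (2,2) g=4 f=8, (2,3) g=3 f=8, (2,4) g=2 f=8]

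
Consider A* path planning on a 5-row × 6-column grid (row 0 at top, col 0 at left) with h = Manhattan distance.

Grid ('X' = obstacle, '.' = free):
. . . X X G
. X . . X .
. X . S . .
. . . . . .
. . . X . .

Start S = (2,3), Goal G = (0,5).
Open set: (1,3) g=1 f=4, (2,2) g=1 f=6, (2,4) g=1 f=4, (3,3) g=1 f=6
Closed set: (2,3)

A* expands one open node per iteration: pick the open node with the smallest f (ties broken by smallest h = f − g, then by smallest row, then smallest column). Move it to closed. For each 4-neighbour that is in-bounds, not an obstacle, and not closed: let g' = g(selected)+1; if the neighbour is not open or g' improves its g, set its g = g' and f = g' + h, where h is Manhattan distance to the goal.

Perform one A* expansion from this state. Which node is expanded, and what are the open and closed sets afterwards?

expanded=(1,3); open=[(1,2) g=2 f=6, (2,2) g=1 f=6, (2,4) g=1 f=4, (3,3) g=1 f=6]; closed=[(1,3), (2,3)]

step 1: expand (1,3) (f=4, h=3) → closed; open now [(1,2) g=2 f=6, (2,2) g=1 f=6, (2,4) g=1 f=4, (3,3) g=1 f=6]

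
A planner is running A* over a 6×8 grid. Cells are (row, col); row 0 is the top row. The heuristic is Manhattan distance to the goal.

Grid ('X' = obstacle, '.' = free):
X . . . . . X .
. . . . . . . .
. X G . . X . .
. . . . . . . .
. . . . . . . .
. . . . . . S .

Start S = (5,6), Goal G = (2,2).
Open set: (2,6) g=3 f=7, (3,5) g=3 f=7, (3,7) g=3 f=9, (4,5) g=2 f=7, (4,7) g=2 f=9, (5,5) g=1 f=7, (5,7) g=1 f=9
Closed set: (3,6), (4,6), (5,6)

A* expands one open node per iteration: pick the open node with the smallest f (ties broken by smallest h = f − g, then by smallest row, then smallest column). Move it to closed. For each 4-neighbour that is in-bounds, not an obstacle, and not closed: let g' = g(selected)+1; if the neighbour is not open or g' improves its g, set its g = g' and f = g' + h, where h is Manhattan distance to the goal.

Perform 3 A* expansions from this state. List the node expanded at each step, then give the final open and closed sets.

step 1: expand (2,6) (f=7, h=4) → closed; open now [(1,6) g=4 f=9, (2,7) g=4 f=9, (3,5) g=3 f=7, (3,7) g=3 f=9, (4,5) g=2 f=7, (4,7) g=2 f=9, (5,5) g=1 f=7, (5,7) g=1 f=9]
step 2: expand (3,5) (f=7, h=4) → closed; open now [(1,6) g=4 f=9, (2,7) g=4 f=9, (3,4) g=4 f=7, (3,7) g=3 f=9, (4,5) g=2 f=7, (4,7) g=2 f=9, (5,5) g=1 f=7, (5,7) g=1 f=9]
step 3: expand (3,4) (f=7, h=3) → closed; open now [(1,6) g=4 f=9, (2,4) g=5 f=7, (2,7) g=4 f=9, (3,3) g=5 f=7, (3,7) g=3 f=9, (4,4) g=5 f=9, (4,5) g=2 f=7, (4,7) g=2 f=9, (5,5) g=1 f=7, (5,7) g=1 f=9]

order=[(2,6) → (3,5) → (3,4)]; open=[(1,6) g=4 f=9, (2,4) g=5 f=7, (2,7) g=4 f=9, (3,3) g=5 f=7, (3,7) g=3 f=9, (4,4) g=5 f=9, (4,5) g=2 f=7, (4,7) g=2 f=9, (5,5) g=1 f=7, (5,7) g=1 f=9]; closed=[(2,6), (3,4), (3,5), (3,6), (4,6), (5,6)]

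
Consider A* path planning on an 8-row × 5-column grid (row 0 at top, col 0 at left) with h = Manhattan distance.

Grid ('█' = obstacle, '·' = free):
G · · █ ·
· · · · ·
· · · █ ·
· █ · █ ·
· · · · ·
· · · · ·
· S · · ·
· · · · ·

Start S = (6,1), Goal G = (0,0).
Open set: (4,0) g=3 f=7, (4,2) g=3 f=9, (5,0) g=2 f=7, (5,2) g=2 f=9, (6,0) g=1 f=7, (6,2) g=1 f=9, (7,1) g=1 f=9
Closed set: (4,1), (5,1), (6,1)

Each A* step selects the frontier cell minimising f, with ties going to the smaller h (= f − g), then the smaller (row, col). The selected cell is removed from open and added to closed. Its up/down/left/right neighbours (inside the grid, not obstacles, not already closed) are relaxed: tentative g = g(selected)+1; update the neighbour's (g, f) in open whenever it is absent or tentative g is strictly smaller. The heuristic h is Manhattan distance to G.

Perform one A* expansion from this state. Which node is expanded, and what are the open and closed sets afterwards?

expanded=(4,0); open=[(3,0) g=4 f=7, (4,2) g=3 f=9, (5,0) g=2 f=7, (5,2) g=2 f=9, (6,0) g=1 f=7, (6,2) g=1 f=9, (7,1) g=1 f=9]; closed=[(4,0), (4,1), (5,1), (6,1)]

step 1: expand (4,0) (f=7, h=4) → closed; open now [(3,0) g=4 f=7, (4,2) g=3 f=9, (5,0) g=2 f=7, (5,2) g=2 f=9, (6,0) g=1 f=7, (6,2) g=1 f=9, (7,1) g=1 f=9]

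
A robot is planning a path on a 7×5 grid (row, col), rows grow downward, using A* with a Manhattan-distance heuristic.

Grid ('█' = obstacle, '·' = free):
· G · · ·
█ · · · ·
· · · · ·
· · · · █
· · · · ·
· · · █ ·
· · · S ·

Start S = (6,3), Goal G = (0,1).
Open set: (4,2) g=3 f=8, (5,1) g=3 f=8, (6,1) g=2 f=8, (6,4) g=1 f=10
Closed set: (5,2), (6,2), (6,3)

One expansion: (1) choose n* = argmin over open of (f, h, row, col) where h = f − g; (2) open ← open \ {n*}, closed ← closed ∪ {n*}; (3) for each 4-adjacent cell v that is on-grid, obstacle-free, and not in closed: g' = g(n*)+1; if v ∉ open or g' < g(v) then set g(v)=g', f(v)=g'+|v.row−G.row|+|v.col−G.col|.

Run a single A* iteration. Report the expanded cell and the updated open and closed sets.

step 1: expand (4,2) (f=8, h=5) → closed; open now [(3,2) g=4 f=8, (4,1) g=4 f=8, (4,3) g=4 f=10, (5,1) g=3 f=8, (6,1) g=2 f=8, (6,4) g=1 f=10]

expanded=(4,2); open=[(3,2) g=4 f=8, (4,1) g=4 f=8, (4,3) g=4 f=10, (5,1) g=3 f=8, (6,1) g=2 f=8, (6,4) g=1 f=10]; closed=[(4,2), (5,2), (6,2), (6,3)]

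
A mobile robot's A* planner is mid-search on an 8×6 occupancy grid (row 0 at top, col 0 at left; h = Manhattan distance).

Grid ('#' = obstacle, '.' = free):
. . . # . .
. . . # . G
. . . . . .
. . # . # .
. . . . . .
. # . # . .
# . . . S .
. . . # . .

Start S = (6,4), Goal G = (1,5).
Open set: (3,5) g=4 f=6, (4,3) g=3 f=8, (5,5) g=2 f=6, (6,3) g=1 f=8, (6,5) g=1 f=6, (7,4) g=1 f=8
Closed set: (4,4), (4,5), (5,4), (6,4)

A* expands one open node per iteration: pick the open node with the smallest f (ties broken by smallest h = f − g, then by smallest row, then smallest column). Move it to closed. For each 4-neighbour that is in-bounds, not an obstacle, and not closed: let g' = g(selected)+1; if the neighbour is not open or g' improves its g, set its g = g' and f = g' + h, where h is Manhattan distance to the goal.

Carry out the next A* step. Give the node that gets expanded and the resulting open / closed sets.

step 1: expand (3,5) (f=6, h=2) → closed; open now [(2,5) g=5 f=6, (4,3) g=3 f=8, (5,5) g=2 f=6, (6,3) g=1 f=8, (6,5) g=1 f=6, (7,4) g=1 f=8]

expanded=(3,5); open=[(2,5) g=5 f=6, (4,3) g=3 f=8, (5,5) g=2 f=6, (6,3) g=1 f=8, (6,5) g=1 f=6, (7,4) g=1 f=8]; closed=[(3,5), (4,4), (4,5), (5,4), (6,4)]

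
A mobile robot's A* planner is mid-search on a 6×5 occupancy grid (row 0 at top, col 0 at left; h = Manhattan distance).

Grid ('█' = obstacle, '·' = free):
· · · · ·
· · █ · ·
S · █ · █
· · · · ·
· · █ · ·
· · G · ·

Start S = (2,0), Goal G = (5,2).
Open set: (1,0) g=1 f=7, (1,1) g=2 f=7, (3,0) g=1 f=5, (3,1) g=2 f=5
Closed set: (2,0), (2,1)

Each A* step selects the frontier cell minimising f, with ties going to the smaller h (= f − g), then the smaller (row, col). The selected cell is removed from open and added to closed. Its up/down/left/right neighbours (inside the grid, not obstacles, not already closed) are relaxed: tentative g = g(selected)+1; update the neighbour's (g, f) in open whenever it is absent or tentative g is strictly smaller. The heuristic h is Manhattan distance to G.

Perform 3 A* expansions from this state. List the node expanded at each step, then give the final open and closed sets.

step 1: expand (3,1) (f=5, h=3) → closed; open now [(1,0) g=1 f=7, (1,1) g=2 f=7, (3,0) g=1 f=5, (3,2) g=3 f=5, (4,1) g=3 f=5]
step 2: expand (3,2) (f=5, h=2) → closed; open now [(1,0) g=1 f=7, (1,1) g=2 f=7, (3,0) g=1 f=5, (3,3) g=4 f=7, (4,1) g=3 f=5]
step 3: expand (4,1) (f=5, h=2) → closed; open now [(1,0) g=1 f=7, (1,1) g=2 f=7, (3,0) g=1 f=5, (3,3) g=4 f=7, (4,0) g=4 f=7, (5,1) g=4 f=5]

order=[(3,1) → (3,2) → (4,1)]; open=[(1,0) g=1 f=7, (1,1) g=2 f=7, (3,0) g=1 f=5, (3,3) g=4 f=7, (4,0) g=4 f=7, (5,1) g=4 f=5]; closed=[(2,0), (2,1), (3,1), (3,2), (4,1)]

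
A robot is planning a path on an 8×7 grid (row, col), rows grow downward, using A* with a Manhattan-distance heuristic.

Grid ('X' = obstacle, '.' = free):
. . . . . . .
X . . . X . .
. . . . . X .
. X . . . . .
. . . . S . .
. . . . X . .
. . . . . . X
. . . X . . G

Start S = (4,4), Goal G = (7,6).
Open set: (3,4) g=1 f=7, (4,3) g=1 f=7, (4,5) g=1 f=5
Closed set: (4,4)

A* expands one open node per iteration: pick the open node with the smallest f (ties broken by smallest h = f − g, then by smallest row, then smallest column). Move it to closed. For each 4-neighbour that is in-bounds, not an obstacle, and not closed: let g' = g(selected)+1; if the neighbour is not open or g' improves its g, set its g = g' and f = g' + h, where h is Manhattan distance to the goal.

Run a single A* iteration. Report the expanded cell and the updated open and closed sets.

expanded=(4,5); open=[(3,4) g=1 f=7, (3,5) g=2 f=7, (4,3) g=1 f=7, (4,6) g=2 f=5, (5,5) g=2 f=5]; closed=[(4,4), (4,5)]

step 1: expand (4,5) (f=5, h=4) → closed; open now [(3,4) g=1 f=7, (3,5) g=2 f=7, (4,3) g=1 f=7, (4,6) g=2 f=5, (5,5) g=2 f=5]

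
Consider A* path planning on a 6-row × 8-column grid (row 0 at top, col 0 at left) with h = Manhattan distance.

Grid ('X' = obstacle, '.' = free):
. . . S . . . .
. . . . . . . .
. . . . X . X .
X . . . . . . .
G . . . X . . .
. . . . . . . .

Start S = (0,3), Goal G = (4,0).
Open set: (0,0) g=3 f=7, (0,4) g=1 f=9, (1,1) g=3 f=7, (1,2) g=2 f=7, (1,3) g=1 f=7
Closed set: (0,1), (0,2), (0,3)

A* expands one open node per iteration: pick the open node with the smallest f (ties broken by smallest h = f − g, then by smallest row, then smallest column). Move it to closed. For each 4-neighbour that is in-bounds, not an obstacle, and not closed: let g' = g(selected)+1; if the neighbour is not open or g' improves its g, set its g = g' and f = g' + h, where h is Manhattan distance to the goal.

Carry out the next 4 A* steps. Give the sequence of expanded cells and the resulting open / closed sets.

step 1: expand (0,0) (f=7, h=4) → closed; open now [(0,4) g=1 f=9, (1,0) g=4 f=7, (1,1) g=3 f=7, (1,2) g=2 f=7, (1,3) g=1 f=7]
step 2: expand (1,0) (f=7, h=3) → closed; open now [(0,4) g=1 f=9, (1,1) g=3 f=7, (1,2) g=2 f=7, (1,3) g=1 f=7, (2,0) g=5 f=7]
step 3: expand (2,0) (f=7, h=2) → closed; open now [(0,4) g=1 f=9, (1,1) g=3 f=7, (1,2) g=2 f=7, (1,3) g=1 f=7, (2,1) g=6 f=9]
step 4: expand (1,1) (f=7, h=4) → closed; open now [(0,4) g=1 f=9, (1,2) g=2 f=7, (1,3) g=1 f=7, (2,1) g=4 f=7]

order=[(0,0) → (1,0) → (2,0) → (1,1)]; open=[(0,4) g=1 f=9, (1,2) g=2 f=7, (1,3) g=1 f=7, (2,1) g=4 f=7]; closed=[(0,0), (0,1), (0,2), (0,3), (1,0), (1,1), (2,0)]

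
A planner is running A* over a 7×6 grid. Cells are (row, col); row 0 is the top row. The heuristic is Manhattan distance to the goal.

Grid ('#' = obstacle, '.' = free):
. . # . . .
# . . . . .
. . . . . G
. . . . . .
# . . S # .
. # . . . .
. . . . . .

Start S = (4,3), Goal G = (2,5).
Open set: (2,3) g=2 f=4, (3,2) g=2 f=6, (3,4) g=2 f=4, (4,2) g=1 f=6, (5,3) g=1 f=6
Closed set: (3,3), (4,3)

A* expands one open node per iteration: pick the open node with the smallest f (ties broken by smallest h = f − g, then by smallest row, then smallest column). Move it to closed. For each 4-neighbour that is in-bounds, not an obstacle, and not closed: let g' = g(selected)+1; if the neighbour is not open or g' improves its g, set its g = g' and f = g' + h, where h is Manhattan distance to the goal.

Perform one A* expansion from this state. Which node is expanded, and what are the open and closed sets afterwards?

expanded=(2,3); open=[(1,3) g=3 f=6, (2,2) g=3 f=6, (2,4) g=3 f=4, (3,2) g=2 f=6, (3,4) g=2 f=4, (4,2) g=1 f=6, (5,3) g=1 f=6]; closed=[(2,3), (3,3), (4,3)]

step 1: expand (2,3) (f=4, h=2) → closed; open now [(1,3) g=3 f=6, (2,2) g=3 f=6, (2,4) g=3 f=4, (3,2) g=2 f=6, (3,4) g=2 f=4, (4,2) g=1 f=6, (5,3) g=1 f=6]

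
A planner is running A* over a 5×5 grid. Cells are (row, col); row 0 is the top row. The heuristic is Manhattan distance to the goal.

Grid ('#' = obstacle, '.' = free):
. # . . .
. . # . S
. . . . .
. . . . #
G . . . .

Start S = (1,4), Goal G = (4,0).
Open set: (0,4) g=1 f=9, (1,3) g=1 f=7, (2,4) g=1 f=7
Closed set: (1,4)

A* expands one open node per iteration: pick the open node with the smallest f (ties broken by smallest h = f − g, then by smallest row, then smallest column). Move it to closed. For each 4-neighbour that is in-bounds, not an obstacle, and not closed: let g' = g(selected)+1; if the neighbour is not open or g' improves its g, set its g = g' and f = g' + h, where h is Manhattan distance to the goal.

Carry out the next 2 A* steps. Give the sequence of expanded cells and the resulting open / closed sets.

order=[(1,3) → (2,3)]; open=[(0,3) g=2 f=9, (0,4) g=1 f=9, (2,2) g=3 f=7, (2,4) g=1 f=7, (3,3) g=3 f=7]; closed=[(1,3), (1,4), (2,3)]

step 1: expand (1,3) (f=7, h=6) → closed; open now [(0,3) g=2 f=9, (0,4) g=1 f=9, (2,3) g=2 f=7, (2,4) g=1 f=7]
step 2: expand (2,3) (f=7, h=5) → closed; open now [(0,3) g=2 f=9, (0,4) g=1 f=9, (2,2) g=3 f=7, (2,4) g=1 f=7, (3,3) g=3 f=7]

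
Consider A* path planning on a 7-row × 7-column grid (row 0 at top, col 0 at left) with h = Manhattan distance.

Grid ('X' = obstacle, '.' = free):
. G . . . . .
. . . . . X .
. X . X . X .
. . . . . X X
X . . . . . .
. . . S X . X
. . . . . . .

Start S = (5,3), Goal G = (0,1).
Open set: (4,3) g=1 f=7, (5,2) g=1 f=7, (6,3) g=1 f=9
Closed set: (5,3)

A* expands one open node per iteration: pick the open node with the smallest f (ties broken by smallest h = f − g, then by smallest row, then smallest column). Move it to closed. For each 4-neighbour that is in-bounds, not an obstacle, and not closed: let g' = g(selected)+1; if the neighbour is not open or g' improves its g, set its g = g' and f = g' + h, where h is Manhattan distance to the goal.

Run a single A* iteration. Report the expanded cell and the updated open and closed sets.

step 1: expand (4,3) (f=7, h=6) → closed; open now [(3,3) g=2 f=7, (4,2) g=2 f=7, (4,4) g=2 f=9, (5,2) g=1 f=7, (6,3) g=1 f=9]

expanded=(4,3); open=[(3,3) g=2 f=7, (4,2) g=2 f=7, (4,4) g=2 f=9, (5,2) g=1 f=7, (6,3) g=1 f=9]; closed=[(4,3), (5,3)]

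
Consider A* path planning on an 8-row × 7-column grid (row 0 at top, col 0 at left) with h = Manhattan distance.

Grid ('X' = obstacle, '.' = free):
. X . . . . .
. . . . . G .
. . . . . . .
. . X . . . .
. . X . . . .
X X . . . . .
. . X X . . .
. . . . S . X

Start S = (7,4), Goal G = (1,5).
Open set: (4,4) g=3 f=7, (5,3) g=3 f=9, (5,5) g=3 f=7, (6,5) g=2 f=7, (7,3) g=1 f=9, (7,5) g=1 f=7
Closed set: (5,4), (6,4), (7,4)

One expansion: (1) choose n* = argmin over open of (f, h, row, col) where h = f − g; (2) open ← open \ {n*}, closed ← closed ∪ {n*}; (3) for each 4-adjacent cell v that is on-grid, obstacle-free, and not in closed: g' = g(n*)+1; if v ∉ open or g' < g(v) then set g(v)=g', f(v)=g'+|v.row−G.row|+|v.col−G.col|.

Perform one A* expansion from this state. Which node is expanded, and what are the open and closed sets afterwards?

step 1: expand (4,4) (f=7, h=4) → closed; open now [(3,4) g=4 f=7, (4,3) g=4 f=9, (4,5) g=4 f=7, (5,3) g=3 f=9, (5,5) g=3 f=7, (6,5) g=2 f=7, (7,3) g=1 f=9, (7,5) g=1 f=7]

expanded=(4,4); open=[(3,4) g=4 f=7, (4,3) g=4 f=9, (4,5) g=4 f=7, (5,3) g=3 f=9, (5,5) g=3 f=7, (6,5) g=2 f=7, (7,3) g=1 f=9, (7,5) g=1 f=7]; closed=[(4,4), (5,4), (6,4), (7,4)]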